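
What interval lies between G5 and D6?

perfect fifth

G to D spans five letter names (G-A-B-C-D), so the interval is some kind of fifth.
G5 to D6 is 7 semitones, matching the perfect fifth exactly, so the quality is perfect.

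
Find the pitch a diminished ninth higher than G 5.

The ninth's letter: G up two letter names plus an octave → A.
A diminished ninth is 12 semitones; 12 semitones up from G5 gives Abb6.

A double-flat 6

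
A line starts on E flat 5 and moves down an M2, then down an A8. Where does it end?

A major second down from Eb5 is Db5.
Db5 down an augmented octave → Dbb4 (13 semitones).

D double-flat 4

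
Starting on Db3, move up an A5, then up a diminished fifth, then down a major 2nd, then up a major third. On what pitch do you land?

Db3 up an augmented fifth → A3 (8 semitones).
A diminished fifth up from A3 is Eb4.
Eb4 down a major second → Db4 (2 semitones).
A major third up from Db4 is F4.

F4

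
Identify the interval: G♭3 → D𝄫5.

G to D spans five letter names (G-A-B-C-D), plus an octave, so the interval is some kind of twelfth.
Gb3 to Dbb5 spans 18 semitones — one semitone narrower than the perfect twelfth (19) — giving a diminished twelfth.
(Equivalently, a compound diminished fifth: a diminished fifth plus an octave.)

d12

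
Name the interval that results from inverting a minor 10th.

First reduce the compound minor tenth to its simple form, a minor third.
Interval numbers invert to sum to nine: 3 + 6 = 9, so a third inverts to a sixth.
And minor becomes major under inversion, so we get a major sixth.

major sixth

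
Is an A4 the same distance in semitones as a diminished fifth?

An augmented fourth = 6 semitones = a diminished fifth; enharmonically equal.

Yes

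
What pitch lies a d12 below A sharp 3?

The twelfth's letter: A down five letter names plus an octave → D.
A diminished twelfth spans 18 semitones, so from A#3 the target pitch is D##2.

D double-sharp 2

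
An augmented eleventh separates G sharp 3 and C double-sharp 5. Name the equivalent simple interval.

Take out an octave (7 from the number): 11 − 7 = 4.
Quality carries through unchanged, so the simple form is an augmented fourth.

augmented 4th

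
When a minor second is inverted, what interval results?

M7

Interval numbers invert to sum to nine: 2 + 7 = 9, so a second inverts to a seventh.
The quality also flips — minor becomes major — giving a major seventh.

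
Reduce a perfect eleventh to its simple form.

Each octave removed subtracts seven from the number: 11 − 7 = 4.
So a perfect eleventh is an octave plus a perfect fourth. The quality is unchanged.

perfect 4th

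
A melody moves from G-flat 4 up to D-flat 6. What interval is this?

perfect twelfth

G to D spans five letter names (G-A-B-C-D), plus an octave: a twelfth.
Counting semitones, Gb4→Db6 is 19, which is the perfect twelfth.
(Equivalently, a compound perfect fifth: a perfect fifth plus an octave.)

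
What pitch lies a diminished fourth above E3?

Four letter names up from E: A.
A diminished fourth spans 4 semitones, so from E3 the target pitch is Ab3.

Ab3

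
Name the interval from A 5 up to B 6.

major 9th

A to B spans two letter names (A-B), plus an octave: a ninth.
A5 to B6 is 14 semitones, matching the major ninth exactly, so the quality is major.
(Equivalently, a compound major second: a major second plus an octave.)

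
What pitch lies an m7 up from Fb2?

Ebb3

Seven letter names up from F: E.
A minor seventh is 10 semitones; 10 semitones up from Fb2 gives Ebb3.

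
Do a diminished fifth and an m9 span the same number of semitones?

No

A diminished fifth spans 6 semitones; a minor ninth spans 13 semitones. They differ by 7.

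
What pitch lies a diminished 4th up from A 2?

D flat 3

Counting four letter names up from A lands on D.
Moving 4 semitones up from A2 (the size of a diminished fourth) reaches Db3.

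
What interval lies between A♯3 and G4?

A to G spans seven letter names (A-B-C-D-E-F-G): a seventh.
A#3 to G4 spans 9 semitones — two semitones narrower than the major seventh (11) — giving a diminished seventh.

diminished 7th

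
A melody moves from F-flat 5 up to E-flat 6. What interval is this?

major seventh

F to E spans seven letter names (F-G-A-B-C-D-E): a seventh.
Counting semitones, Fb5→Eb6 is 11, which is the major seventh.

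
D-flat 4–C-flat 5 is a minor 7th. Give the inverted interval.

The rule of nine gives the new number: 9 − 7 = 2, so a seventh becomes a second.
And minor becomes major under inversion, so we get a major second.

M2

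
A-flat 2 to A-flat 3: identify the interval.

A to A is the same letter name, plus an octave: an octave.
Ab2 to Ab3 is 12 semitones, matching the perfect octave exactly, so the quality is perfect.

perfect octave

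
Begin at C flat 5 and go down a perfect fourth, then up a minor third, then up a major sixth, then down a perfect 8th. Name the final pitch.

A perfect fourth down from Cb5 is Gb4.
Gb4 up a minor third → Bbb4 (3 semitones).
A major sixth up from Bbb4 is Gb5.
A perfect octave down from Gb5 is Gb4.

G flat 4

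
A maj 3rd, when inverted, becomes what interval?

minor sixth

The rule of nine gives the new number: 9 − 3 = 6, so a third becomes a sixth.
The quality also flips — major becomes minor — giving a minor sixth.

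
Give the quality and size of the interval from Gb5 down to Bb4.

Descending from Gb5 to Bb4 is the same interval as ascending Bb4 to Gb5.
B to G spans six letter names (B-C-D-E-F-G): a sixth.
A major sixth would be 9 semitones, but Bb4 to Gb5 is 8 — one semitone narrower, making it a minor sixth.

m6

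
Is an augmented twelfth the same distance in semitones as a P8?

20 semitones (augmented twelfth) vs 12 semitones (perfect octave): not equal.

No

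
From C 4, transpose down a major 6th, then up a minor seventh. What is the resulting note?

D flat 4

Down a major sixth from C4: Eb3 (9 semitones down).
A minor seventh up from Eb3 is Db4.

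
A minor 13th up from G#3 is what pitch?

E5

Six letters up from G (plus an octave) reaches E.
A minor thirteenth is 20 semitones; 20 semitones up from G#3 gives E5.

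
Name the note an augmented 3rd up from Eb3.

G#3

Counting three letter names up from E lands on G.
An augmented third spans 5 semitones, so from Eb3 the target pitch is G#3.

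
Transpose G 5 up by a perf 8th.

G 6

For an octave the letter name doesn't change: still G, an octave up.
A perfect octave spans 12 semitones, so from G5 the target pitch is G6.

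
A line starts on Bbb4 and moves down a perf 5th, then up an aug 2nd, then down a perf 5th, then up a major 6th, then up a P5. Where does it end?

D5

Bbb4 down a perfect fifth → Ebb4 (7 semitones).
An augmented second up from Ebb4 is F4.
F4 down a perfect fifth → Bb3 (7 semitones).
A major sixth up from Bb3 is G4.
Up a perfect fifth from G4: D5 (7 semitones up).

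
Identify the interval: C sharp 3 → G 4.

diminished 12th

C to G spans five letter names (C-D-E-F-G), plus an octave — that makes it a twelfth of some quality.
The perfect twelfth is 19 semitones; here we have 18, one semitone narrower: diminished.
(Equivalently, a compound diminished fifth: a diminished fifth plus an octave.)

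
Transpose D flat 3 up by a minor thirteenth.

B double-flat 4

Six letters up from D (plus an octave) reaches B.
Moving 20 semitones up from Db3 (the size of a minor thirteenth) reaches Bbb4.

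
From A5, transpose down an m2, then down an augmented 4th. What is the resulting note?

A minor second down from A5 is G#5.
G#5 down an augmented fourth → D5 (6 semitones).

D5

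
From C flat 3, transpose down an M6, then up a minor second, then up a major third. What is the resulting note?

A double-flat 2

Cb3 down a major sixth → Ebb2 (9 semitones).
A minor second up from Ebb2 is Fbb2.
Fbb2 up a major third → Abb2 (4 semitones).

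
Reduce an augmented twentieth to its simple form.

augmented 6th

Subtracting seven from the interval number removes an octave: 20 − 14 = 6.
So an augmented twentieth is 2 octaves plus an augmented sixth. The quality is unchanged.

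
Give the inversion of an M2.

minor 7th

Interval numbers invert to sum to nine: 2 + 7 = 9, so a second inverts to a seventh.
The quality also flips — major becomes minor — giving a minor seventh.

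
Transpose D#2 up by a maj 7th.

The seventh takes the letter from D up to C.
Moving 11 semitones up from D#2 (the size of a major seventh) reaches C##3.

C##3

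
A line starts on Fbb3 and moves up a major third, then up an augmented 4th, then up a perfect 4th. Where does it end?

Gb4

Up a major third from Fbb3: Abb3 (4 semitones up).
Up an augmented fourth from Abb3: Db4 (6 semitones up).
Db4 up a perfect fourth → Gb4 (5 semitones).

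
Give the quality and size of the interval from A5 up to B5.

A to B spans two letter names (A-B) — that makes it a second of some quality.
A5 to B5 is 2 semitones, matching the major second exactly, so the quality is major.

major 2nd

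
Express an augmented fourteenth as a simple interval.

augmented 7th

Take out an octave (7 from the number): 14 − 7 = 7.
So an augmented fourteenth is an octave plus an augmented seventh. The quality is unchanged.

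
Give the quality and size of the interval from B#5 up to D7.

diminished tenth

B to D spans three letter names (B-C-D), plus an octave, so the interval is some kind of tenth.
The major tenth is 16 semitones; here we have 14, two semitones narrower: diminished.
(Equivalently, a compound diminished third: a diminished third plus an octave.)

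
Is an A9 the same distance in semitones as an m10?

Yes

An augmented ninth spans 15 semitones, and a minor tenth also spans 15 semitones — they're enharmonic.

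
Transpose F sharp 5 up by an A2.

Counting two letter names up from F lands on G.
An augmented second spans 3 semitones, so from F#5 the target pitch is G##5.

G double-sharp 5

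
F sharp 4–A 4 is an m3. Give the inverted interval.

major sixth

Inverted interval numbers add to nine, so a third pairs with a sixth (3 + 6 = 9).
Quality inverts too: minor becomes major. That makes the inversion a major sixth.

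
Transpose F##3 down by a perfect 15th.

F##1

A fifteenth keeps the letter name F, two octaves down from F.
A perfect fifteenth spans 24 semitones, so from F##3 the target pitch is F##1.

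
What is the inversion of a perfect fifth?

Inverted interval numbers add to nine, so a fifth pairs with a fourth (5 + 4 = 9).
The quality also flips — perfect stays perfect — giving a perfect fourth.

P4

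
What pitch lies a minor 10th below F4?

D3

Three letters down from F (plus an octave) reaches D.
A minor tenth spans 15 semitones, so from F4 the target pitch is D3.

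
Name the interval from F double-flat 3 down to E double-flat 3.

Descending from Fbb3 to Ebb3 is the same interval as ascending Ebb3 to Fbb3.
E to F spans two letter names (E-F) — that makes it a second of some quality.
A major second would be 2 semitones, but Ebb3 to Fbb3 is 1 — one semitone narrower, making it a minor second.

minor second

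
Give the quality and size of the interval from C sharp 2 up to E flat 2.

C to E spans three letter names (C-D-E): a third.
C#2 to Eb2 spans 2 semitones — two semitones narrower than the major third (4) — giving a diminished third.

d3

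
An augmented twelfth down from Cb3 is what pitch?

Fbb1

The twelfth's letter: C down five letter names plus an octave → F.
Moving 20 semitones down from Cb3 (the size of an augmented twelfth) reaches Fbb1.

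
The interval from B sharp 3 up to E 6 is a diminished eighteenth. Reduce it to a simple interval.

diminished fourth

Subtracting seven from the interval number removes an octave: 18 − 14 = 4.
That makes a diminished eighteenth a compound diminished fourth — 2 octaves plus a diminished fourth.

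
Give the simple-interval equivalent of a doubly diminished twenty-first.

dd7

Subtracting seven from the interval number removes an octave: 21 − 14 = 7.
That makes a doubly diminished twenty-first a compound doubly diminished seventh — 2 octaves plus a doubly diminished seventh.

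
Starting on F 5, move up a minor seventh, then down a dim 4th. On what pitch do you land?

B 5

Up a minor seventh from F5: Eb6 (10 semitones up).
Eb6 down a diminished fourth → B5 (4 semitones).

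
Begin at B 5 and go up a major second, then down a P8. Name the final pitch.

C sharp 5

B5 up a major second → C#6 (2 semitones).
A perfect octave down from C#6 is C#5.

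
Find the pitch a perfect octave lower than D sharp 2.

An octave keeps the letter name D, an octave down from D.
A perfect octave spans 12 semitones, so from D#2 the target pitch is D#1.

D sharp 1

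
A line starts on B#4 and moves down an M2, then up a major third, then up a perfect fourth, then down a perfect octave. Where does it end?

F##4

A major second down from B#4 is A#4.
A#4 up a major third → C##5 (4 semitones).
Up a perfect fourth from C##5: F##5 (5 semitones up).
F##5 down a perfect octave → F##4 (12 semitones).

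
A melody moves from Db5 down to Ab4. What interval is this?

perfect fourth

Descending from Db5 to Ab4 is the same interval as ascending Ab4 to Db5.
A to D spans four letter names (A-B-C-D), so the interval is some kind of fourth.
Counting semitones, Ab4→Db5 is 5, which is the perfect fourth.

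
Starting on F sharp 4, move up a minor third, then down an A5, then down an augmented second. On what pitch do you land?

F#4 up a minor third → A4 (3 semitones).
Down an augmented fifth from A4: Db4 (8 semitones down).
Db4 down an augmented second → Cbb4 (3 semitones).

C double-flat 4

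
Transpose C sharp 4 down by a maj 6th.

Counting six letter names down from C lands on E.
A major sixth spans 9 semitones, so from C#4 the target pitch is E3.

E 3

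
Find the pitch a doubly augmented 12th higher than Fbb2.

C4

Five letters up from F (plus an octave) reaches C.
A doubly augmented twelfth spans 21 semitones, so from Fbb2 the target pitch is C4.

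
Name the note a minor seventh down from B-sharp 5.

Counting seven letter names down from B lands on C.
A minor seventh is 10 semitones; 10 semitones down from B#5 gives C##5.

C-double-sharp 5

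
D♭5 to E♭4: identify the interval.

Descending from Db5 to Eb4 is the same interval as ascending Eb4 to Db5.
E to D spans seven letter names (E-F-G-A-B-C-D): a seventh.
Eb4 to Db5 is 10 semitones, a half step short of the major seventh (11), so this is minor.

m7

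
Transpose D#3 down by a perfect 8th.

D#2

For an octave the letter name doesn't change: still D, an octave down.
A perfect octave spans 12 semitones, so from D#3 the target pitch is D#2.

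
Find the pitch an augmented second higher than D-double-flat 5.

Counting two letter names up from D lands on E.
An augmented second is 3 semitones; 3 semitones up from Dbb5 gives Eb5.

E-flat 5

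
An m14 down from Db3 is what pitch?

Eb1

Seven letters down from D (plus an octave) reaches E.
Moving 22 semitones down from Db3 (the size of a minor fourteenth) reaches Eb1.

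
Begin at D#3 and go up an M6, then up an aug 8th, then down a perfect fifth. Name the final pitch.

Up a major sixth from D#3: B#3 (9 semitones up).
B#3 up an augmented octave → B##4 (13 semitones).
B##4 down a perfect fifth → E##4 (7 semitones).

E##4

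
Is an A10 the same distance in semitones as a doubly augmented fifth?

An augmented tenth is 17 semitones but a doubly augmented fifth is 9 semitones — different sizes.

No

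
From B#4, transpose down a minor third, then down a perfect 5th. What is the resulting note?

C##4

A minor third down from B#4 is G##4.
A perfect fifth down from G##4 is C##4.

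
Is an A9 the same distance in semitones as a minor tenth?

Yes

Both span 15 semitones: an augmented ninth and a minor tenth are the same chromatic distance.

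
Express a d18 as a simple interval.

diminished 4th

Each octave removed subtracts seven from the number: 18 − 14 = 4.
Quality carries through unchanged, so the simple form is a diminished fourth.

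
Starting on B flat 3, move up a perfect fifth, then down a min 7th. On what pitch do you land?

G 3

A perfect fifth up from Bb3 is F4.
F4 down a minor seventh → G3 (10 semitones).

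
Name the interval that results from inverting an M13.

minor 3rd

First reduce the compound major thirteenth to its simple form, a major sixth.
The rule of nine gives the new number: 9 − 6 = 3, so a sixth becomes a third.
Quality inverts too: major becomes minor. That makes the inversion a minor third.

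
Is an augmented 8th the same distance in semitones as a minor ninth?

Yes

An augmented octave spans 13 semitones, and a minor ninth also spans 13 semitones — they're enharmonic.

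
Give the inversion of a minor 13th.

major 3rd

First reduce the compound minor thirteenth to its simple form, a minor sixth.
The rule of nine gives the new number: 9 − 6 = 3, so a sixth becomes a third.
And minor becomes major under inversion, so we get a major third.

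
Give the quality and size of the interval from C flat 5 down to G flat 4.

P4

Descending from Cb5 to Gb4 is the same interval as ascending Gb4 to Cb5.
G to C spans four letter names (G-A-B-C), so the interval is some kind of fourth.
Counting semitones, Gb4→Cb5 is 5, which is the perfect fourth.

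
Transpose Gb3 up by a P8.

For an octave the letter name doesn't change: still G, an octave up.
A perfect octave spans 12 semitones, so from Gb3 the target pitch is Gb4.

Gb4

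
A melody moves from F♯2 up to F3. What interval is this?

F to F is the same letter name, plus an octave — that makes it an octave of some quality.
A perfect octave would be 12 semitones; F#2 to F3 is 11, one semitone narrower, so the interval is diminished.

diminished 8th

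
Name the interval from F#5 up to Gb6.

F to G spans two letter names (F-G), plus an octave, so the interval is some kind of ninth.
A major ninth would be 14 semitones; F#5 to Gb6 is 12, two semitones narrower, so the interval is diminished.

diminished ninth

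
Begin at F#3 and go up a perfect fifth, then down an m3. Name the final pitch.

A#3

F#3 up a perfect fifth → C#4 (7 semitones).
C#4 down a minor third → A#3 (3 semitones).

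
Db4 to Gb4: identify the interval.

D to G spans four letter names (D-E-F-G), so the interval is some kind of fourth.
Db4 to Gb4 is 5 semitones, matching the perfect fourth exactly, so the quality is perfect.

perfect fourth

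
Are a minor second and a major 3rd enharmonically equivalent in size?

A minor second is 1 semitone but a major third is 4 semitones — different sizes.

No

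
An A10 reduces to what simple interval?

augmented third

Each octave removed subtracts seven from the number: 10 − 7 = 3.
Quality carries through unchanged, so the simple form is an augmented third.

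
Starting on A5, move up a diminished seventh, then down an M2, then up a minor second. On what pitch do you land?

Gbb6

A5 up a diminished seventh → Gb6 (9 semitones).
Down a major second from Gb6: Fb6 (2 semitones down).
Fb6 up a minor second → Gbb6 (1 semitone).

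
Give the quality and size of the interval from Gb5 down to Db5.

perfect 4th

Descending from Gb5 to Db5 is the same interval as ascending Db5 to Gb5.
D to G spans four letter names (D-E-F-G), so the interval is some kind of fourth.
Counting semitones, Db5→Gb5 is 5, which is the perfect fourth.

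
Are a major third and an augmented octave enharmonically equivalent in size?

A major third spans 4 semitones; an augmented octave spans 13 semitones. They differ by 9.

No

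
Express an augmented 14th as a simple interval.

augmented seventh

Subtracting seven from the interval number removes an octave: 14 − 7 = 7.
That makes an augmented fourteenth a compound augmented seventh — an octave plus an augmented seventh.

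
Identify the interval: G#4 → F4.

Descending from G#4 to F4 is the same interval as ascending F4 to G#4.
F to G spans two letter names (F-G) — that makes it a second of some quality.
A major second would be 2 semitones; F4 to G#4 is 3, one semitone wider, so the interval is augmented.

A2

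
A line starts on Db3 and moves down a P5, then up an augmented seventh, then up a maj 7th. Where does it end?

E#4

A perfect fifth down from Db3 is Gb2.
Gb2 up an augmented seventh → F#3 (12 semitones).
Up a major seventh from F#3: E#4 (11 semitones up).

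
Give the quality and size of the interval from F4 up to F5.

P8

F to F is the same letter name, plus an octave — that makes it an octave of some quality.
The perfect octave spans 12 semitones, and F4 to F5 is exactly 12 semitones — so this is a perfect octave.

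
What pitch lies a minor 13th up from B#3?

Counting six letter names plus an octave up from B lands on G.
A minor thirteenth spans 20 semitones, so from B#3 the target pitch is G#5.

G#5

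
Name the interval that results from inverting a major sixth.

minor third

Interval numbers invert to sum to nine: 6 + 3 = 9, so a sixth inverts to a third.
Quality inverts too: major becomes minor. That makes the inversion a minor third.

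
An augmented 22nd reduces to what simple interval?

Take out 2 octaves (14 from the number): 22 − 14 = 8.
Quality carries through unchanged, so the simple form is an augmented octave.

A8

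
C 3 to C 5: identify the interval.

perfect fifteenth

C to C is the same letter name, plus 2 octaves, so the interval is some kind of fifteenth.
The perfect fifteenth spans 24 semitones, and C3 to C5 is exactly 24 semitones — so this is a perfect fifteenth.
(Equivalently, a compound perfect octave: a perfect octave plus an octave.)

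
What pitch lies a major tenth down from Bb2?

Gb1

Three letters down from B (plus an octave) reaches G.
Moving 16 semitones down from Bb2 (the size of a major tenth) reaches Gb1.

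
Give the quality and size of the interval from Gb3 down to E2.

d10

Descending from Gb3 to E2 is the same interval as ascending E2 to Gb3.
E to G spans three letter names (E-F-G), plus an octave — that makes it a tenth of some quality.
E2 to Gb3 spans 14 semitones — two semitones narrower than the major tenth (16) — giving a diminished tenth.
(Equivalently, a compound diminished third: a diminished third plus an octave.)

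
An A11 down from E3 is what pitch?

Bb1

Counting four letter names plus an octave down from E lands on B.
Moving 18 semitones down from E3 (the size of an augmented eleventh) reaches Bb1.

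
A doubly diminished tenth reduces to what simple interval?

Each octave removed subtracts seven from the number: 10 − 7 = 3.
That makes a doubly diminished tenth a compound doubly diminished third — an octave plus a doubly diminished third.

doubly diminished 3rd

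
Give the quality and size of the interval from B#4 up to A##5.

B to A spans seven letter names (B-C-D-E-F-G-A): a seventh.
B#4 to A##5 is 11 semitones, matching the major seventh exactly, so the quality is major.

major seventh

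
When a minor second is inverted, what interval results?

Inverted interval numbers add to nine, so a second pairs with a seventh (2 + 7 = 9).
The quality also flips — minor becomes major — giving a major seventh.

major seventh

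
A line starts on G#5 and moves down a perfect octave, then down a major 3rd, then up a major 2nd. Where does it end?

G#5 down a perfect octave → G#4 (12 semitones).
G#4 down a major third → E4 (4 semitones).
E4 up a major second → F#4 (2 semitones).

F#4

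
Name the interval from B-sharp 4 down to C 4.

augmented seventh

Descending from B#4 to C4 is the same interval as ascending C4 to B#4.
C to B spans seven letter names (C-D-E-F-G-A-B), so the interval is some kind of seventh.
A major seventh would be 11 semitones; C4 to B#4 is 12, one semitone wider, so the interval is augmented.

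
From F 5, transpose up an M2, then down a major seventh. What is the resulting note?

A major second up from F5 is G5.
Down a major seventh from G5: Ab4 (11 semitones down).

A flat 4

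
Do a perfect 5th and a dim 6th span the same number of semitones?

Yes

Both span 7 semitones: a perfect fifth and a diminished sixth are the same chromatic distance.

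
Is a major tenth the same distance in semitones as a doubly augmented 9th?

Yes

Both span 16 semitones: a major tenth and a doubly augmented ninth are the same chromatic distance.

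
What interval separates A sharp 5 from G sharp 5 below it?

Descending from A#5 to G#5 is the same interval as ascending G#5 to A#5.
G to A spans two letter names (G-A): a second.
The major second spans 2 semitones, and G#5 to A#5 is exactly 2 semitones — so this is a major second.

major second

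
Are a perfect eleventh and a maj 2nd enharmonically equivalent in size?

A perfect eleventh spans 17 semitones; a major second spans 2 semitones. They differ by 15.

No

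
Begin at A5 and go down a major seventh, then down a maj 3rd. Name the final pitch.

Gb4

A major seventh down from A5 is Bb4.
Bb4 down a major third → Gb4 (4 semitones).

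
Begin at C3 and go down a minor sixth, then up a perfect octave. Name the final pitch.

E3

Down a minor sixth from C3: E2 (8 semitones down).
E2 up a perfect octave → E3 (12 semitones).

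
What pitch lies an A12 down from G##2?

C#1

Counting five letter names plus an octave down from G lands on C.
An augmented twelfth is 20 semitones; 20 semitones down from G##2 gives C#1.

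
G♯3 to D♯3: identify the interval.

Descending from G#3 to D#3 is the same interval as ascending D#3 to G#3.
D to G spans four letter names (D-E-F-G) — that makes it a fourth of some quality.
The perfect fourth spans 5 semitones, and D#3 to G#3 is exactly 5 semitones — so this is a perfect fourth.

perfect 4th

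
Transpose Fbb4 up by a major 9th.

Gbb5

Two letters up from F (plus an octave) reaches G.
A major ninth spans 14 semitones, so from Fbb4 the target pitch is Gbb5.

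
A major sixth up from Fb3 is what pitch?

Counting six letter names up from F lands on D.
Moving 9 semitones up from Fb3 (the size of a major sixth) reaches Db4.

Db4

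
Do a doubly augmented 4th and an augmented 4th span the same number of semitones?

No

7 semitones (doubly augmented fourth) vs 6 semitones (augmented fourth): not equal.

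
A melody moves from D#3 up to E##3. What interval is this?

D to E spans two letter names (D-E) — that makes it a second of some quality.
The major second is 2 semitones; here we have 3, one semitone wider: augmented.

A2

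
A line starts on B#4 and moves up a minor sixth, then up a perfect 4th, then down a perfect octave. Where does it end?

Up a minor sixth from B#4: G#5 (8 semitones up).
G#5 up a perfect fourth → C#6 (5 semitones).
A perfect octave down from C#6 is C#5.

C#5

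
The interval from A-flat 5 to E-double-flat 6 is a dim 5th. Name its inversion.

augmented 4th

Inverted interval numbers add to nine, so a fifth pairs with a fourth (5 + 4 = 9).
And diminished becomes augmented under inversion, so we get an augmented fourth.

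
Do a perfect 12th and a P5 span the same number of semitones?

19 semitones (perfect twelfth) vs 7 semitones (perfect fifth): not equal.

No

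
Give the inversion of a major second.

Inverted interval numbers add to nine, so a second pairs with a seventh (2 + 7 = 9).
The quality also flips — major becomes minor — giving a minor seventh.

minor 7th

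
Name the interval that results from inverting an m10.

major 6th

First reduce the compound minor tenth to its simple form, a minor third.
The rule of nine gives the new number: 9 − 3 = 6, so a third becomes a sixth.
Quality inverts too: minor becomes major. That makes the inversion a major sixth.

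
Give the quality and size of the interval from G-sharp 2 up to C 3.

G to C spans four letter names (G-A-B-C), so the interval is some kind of fourth.
G#2 to C3 spans 4 semitones — one semitone narrower than the perfect fourth (5) — giving a diminished fourth.

d4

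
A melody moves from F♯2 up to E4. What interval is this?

F to E spans seven letter names (F-G-A-B-C-D-E), plus an octave, so the interval is some kind of fourteenth.
A major fourteenth would be 23 semitones, but F#2 to E4 is 22 — one semitone narrower, making it a minor fourteenth.
(Equivalently, a compound minor seventh: a minor seventh plus an octave.)

minor fourteenth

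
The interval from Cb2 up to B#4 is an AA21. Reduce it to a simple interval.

doubly augmented seventh

Subtracting seven from the interval number removes an octave: 21 − 14 = 7.
That makes a doubly augmented twenty-first a compound doubly augmented seventh — 2 octaves plus a doubly augmented seventh.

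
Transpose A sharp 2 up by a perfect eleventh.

The eleventh's letter: A up four letter names plus an octave → D.
A perfect eleventh is 17 semitones; 17 semitones up from A#2 gives D#4.

D sharp 4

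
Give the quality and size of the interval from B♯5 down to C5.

Descending from B#5 to C5 is the same interval as ascending C5 to B#5.
C to B spans seven letter names (C-D-E-F-G-A-B), so the interval is some kind of seventh.
The major seventh is 11 semitones; here we have 12, one semitone wider: augmented.

augmented 7th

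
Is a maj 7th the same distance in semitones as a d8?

A major seventh spans 11 semitones, and a diminished octave also spans 11 semitones — they're enharmonic.

Yes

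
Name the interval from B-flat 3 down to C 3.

Descending from Bb3 to C3 is the same interval as ascending C3 to Bb3.
C to B spans seven letter names (C-D-E-F-G-A-B), so the interval is some kind of seventh.
A major seventh would be 11 semitones, but C3 to Bb3 is 10 — one semitone narrower, making it a minor seventh.

m7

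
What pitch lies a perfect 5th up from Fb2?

Cb3

The fifth takes the letter from F up to C.
A perfect fifth is 7 semitones; 7 semitones up from Fb2 gives Cb3.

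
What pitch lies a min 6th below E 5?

The sixth takes the letter from E down to G.
A minor sixth spans 8 semitones, so from E5 the target pitch is G#4.

G sharp 4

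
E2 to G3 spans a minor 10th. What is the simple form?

Each octave removed subtracts seven from the number: 10 − 7 = 3.
So a minor tenth is an octave plus a minor third. The quality is unchanged.

m3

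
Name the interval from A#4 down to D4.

augmented fifth

Descending from A#4 to D4 is the same interval as ascending D4 to A#4.
D to A spans five letter names (D-E-F-G-A): a fifth.
A perfect fifth would be 7 semitones; D4 to A#4 is 8, one semitone wider, so the interval is augmented.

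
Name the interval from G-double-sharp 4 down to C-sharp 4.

A5

Descending from G##4 to C#4 is the same interval as ascending C#4 to G##4.
C to G spans five letter names (C-D-E-F-G), so the interval is some kind of fifth.
The perfect fifth is 7 semitones; here we have 8, one semitone wider: augmented.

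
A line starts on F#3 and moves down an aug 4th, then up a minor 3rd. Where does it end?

Eb3

An augmented fourth down from F#3 is C3.
A minor third up from C3 is Eb3.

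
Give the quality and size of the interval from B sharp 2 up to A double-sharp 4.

B to A spans seven letter names (B-C-D-E-F-G-A), plus an octave, so the interval is some kind of fourteenth.
B#2 to A##4 is 23 semitones, matching the major fourteenth exactly, so the quality is major.
(Equivalently, a compound major seventh: a major seventh plus an octave.)

major 14th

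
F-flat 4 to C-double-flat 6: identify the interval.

diminished twelfth

F to C spans five letter names (F-G-A-B-C), plus an octave — that makes it a twelfth of some quality.
Fb4 to Cbb6 spans 18 semitones — one semitone narrower than the perfect twelfth (19) — giving a diminished twelfth.
(Equivalently, a compound diminished fifth: a diminished fifth plus an octave.)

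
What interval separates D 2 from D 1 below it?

perfect 8th

Descending from D2 to D1 is the same interval as ascending D1 to D2.
D to D is the same letter name, plus an octave, so the interval is some kind of octave.
The perfect octave spans 12 semitones, and D1 to D2 is exactly 12 semitones — so this is a perfect octave.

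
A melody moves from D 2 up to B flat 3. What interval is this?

minor thirteenth

D to B spans six letter names (D-E-F-G-A-B), plus an octave — that makes it a thirteenth of some quality.
D2 to Bb3 is 20 semitones, a half step short of the major thirteenth (21), so this is minor.
(Equivalently, a compound minor sixth: a minor sixth plus an octave.)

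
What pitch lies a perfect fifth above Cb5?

The fifth takes the letter from C up to G.
A perfect fifth spans 7 semitones, so from Cb5 the target pitch is Gb5.

Gb5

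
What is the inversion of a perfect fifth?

perfect fourth

Inverted interval numbers add to nine, so a fifth pairs with a fourth (5 + 4 = 9).
And perfect stays perfect under inversion, so we get a perfect fourth.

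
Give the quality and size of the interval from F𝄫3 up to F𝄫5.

perfect 15th

F to F is the same letter name, plus 2 octaves: a fifteenth.
Fbb3 to Fbb5 is 24 semitones, matching the perfect fifteenth exactly, so the quality is perfect.
(Equivalently, a compound perfect octave: a perfect octave plus an octave.)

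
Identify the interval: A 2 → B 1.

Descending from A2 to B1 is the same interval as ascending B1 to A2.
B to A spans seven letter names (B-C-D-E-F-G-A): a seventh.
At 10 semitones, B1→A2 falls one short of a major seventh: minor.

minor seventh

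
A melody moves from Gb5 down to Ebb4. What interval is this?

major 10th

Descending from Gb5 to Ebb4 is the same interval as ascending Ebb4 to Gb5.
E to G spans three letter names (E-F-G), plus an octave, so the interval is some kind of tenth.
Counting semitones, Ebb4→Gb5 is 16, which is the major tenth.
(Equivalently, a compound major third: a major third plus an octave.)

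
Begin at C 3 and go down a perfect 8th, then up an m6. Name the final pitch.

A flat 2

C3 down a perfect octave → C2 (12 semitones).
Up a minor sixth from C2: Ab2 (8 semitones up).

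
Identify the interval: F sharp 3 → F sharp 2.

perfect octave

Descending from F#3 to F#2 is the same interval as ascending F#2 to F#3.
F to F is the same letter name, plus an octave: an octave.
Counting semitones, F#2→F#3 is 12, which is the perfect octave.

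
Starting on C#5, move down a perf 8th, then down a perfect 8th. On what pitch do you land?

C#3

C#5 down a perfect octave → C#4 (12 semitones).
Down a perfect octave from C#4: C#3 (12 semitones down).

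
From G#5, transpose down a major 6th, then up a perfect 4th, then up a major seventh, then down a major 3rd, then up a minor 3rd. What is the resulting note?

G#5 down a major sixth → B4 (9 semitones).
A perfect fourth up from B4 is E5.
Up a major seventh from E5: D#6 (11 semitones up).
A major third down from D#6 is B5.
A minor third up from B5 is D6.

D6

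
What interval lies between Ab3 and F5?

M13

A to F spans six letter names (A-B-C-D-E-F), plus an octave: a thirteenth.
The major thirteenth spans 21 semitones, and Ab3 to F5 is exactly 21 semitones — so this is a major thirteenth.
(Equivalently, a compound major sixth: a major sixth plus an octave.)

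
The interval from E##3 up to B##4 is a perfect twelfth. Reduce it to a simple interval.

Subtracting seven from the interval number removes an octave: 12 − 7 = 5.
So a perfect twelfth is an octave plus a perfect fifth. The quality is unchanged.

perfect fifth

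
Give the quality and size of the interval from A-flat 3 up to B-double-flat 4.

minor ninth

A to B spans two letter names (A-B), plus an octave — that makes it a ninth of some quality.
A major ninth would be 14 semitones, but Ab3 to Bbb4 is 13 — one semitone narrower, making it a minor ninth.
(Equivalently, a compound minor second: a minor second plus an octave.)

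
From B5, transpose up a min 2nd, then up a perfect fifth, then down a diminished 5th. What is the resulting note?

C#6

Up a minor second from B5: C6 (1 semitone up).
C6 up a perfect fifth → G6 (7 semitones).
A diminished fifth down from G6 is C#6.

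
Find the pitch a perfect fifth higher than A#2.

E#3

The fifth takes the letter from A up to E.
A perfect fifth spans 7 semitones, so from A#2 the target pitch is E#3.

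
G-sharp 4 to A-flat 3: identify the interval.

augmented seventh

Descending from G#4 to Ab3 is the same interval as ascending Ab3 to G#4.
A to G spans seven letter names (A-B-C-D-E-F-G), so the interval is some kind of seventh.
A major seventh would be 11 semitones; Ab3 to G#4 is 12, one semitone wider, so the interval is augmented.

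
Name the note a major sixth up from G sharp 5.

E sharp 6

Counting six letter names up from G lands on E.
Moving 9 semitones up from G#5 (the size of a major sixth) reaches E#6.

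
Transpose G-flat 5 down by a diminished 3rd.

E 5

Three letter names down from G: E.
A diminished third spans 2 semitones, so from Gb5 the target pitch is E5.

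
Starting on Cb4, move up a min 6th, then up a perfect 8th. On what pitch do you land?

Cb4 up a minor sixth → Abb4 (8 semitones).
Up a perfect octave from Abb4: Abb5 (12 semitones up).

Abb5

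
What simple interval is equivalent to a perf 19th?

Each octave removed subtracts seven from the number: 19 − 14 = 5.
That makes a perfect nineteenth a compound perfect fifth — 2 octaves plus a perfect fifth.

P5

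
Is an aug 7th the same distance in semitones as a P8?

An augmented seventh spans 12 semitones, and a perfect octave also spans 12 semitones — they're enharmonic.

Yes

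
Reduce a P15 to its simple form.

perfect 8th

Subtracting seven from the interval number removes an octave: 15 − 7 = 8.
So a perfect fifteenth is an octave plus a perfect octave. The quality is unchanged.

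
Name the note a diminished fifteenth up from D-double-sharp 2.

A fifteenth keeps the letter name D, two octaves up from D.
A diminished fifteenth spans 23 semitones, so from D##2 the target pitch is D#4.

D-sharp 4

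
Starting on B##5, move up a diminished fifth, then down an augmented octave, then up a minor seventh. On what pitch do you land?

E6

A diminished fifth up from B##5 is F##6.
F##6 down an augmented octave → F#5 (13 semitones).
A minor seventh up from F#5 is E6.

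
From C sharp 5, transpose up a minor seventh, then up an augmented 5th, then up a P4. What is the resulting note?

B sharp 6

Up a minor seventh from C#5: B5 (10 semitones up).
B5 up an augmented fifth → F##6 (8 semitones).
Up a perfect fourth from F##6: B#6 (5 semitones up).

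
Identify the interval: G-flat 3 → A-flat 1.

Descending from Gb3 to Ab1 is the same interval as ascending Ab1 to Gb3.
A to G spans seven letter names (A-B-C-D-E-F-G), plus an octave: a fourteenth.
A major fourteenth would be 23 semitones, but Ab1 to Gb3 is 22 — one semitone narrower, making it a minor fourteenth.
(Equivalently, a compound minor seventh: a minor seventh plus an octave.)

minor fourteenth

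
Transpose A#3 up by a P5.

E#4

Five letter names up from A: E.
Moving 7 semitones up from A#3 (the size of a perfect fifth) reaches E#4.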